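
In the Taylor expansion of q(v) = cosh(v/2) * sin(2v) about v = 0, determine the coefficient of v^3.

-13/12

Expand each factor separately, then convolve coefficients.
[v^0] = 0;  [v^1] = 2;  [v^2] = 0;  [v^3] = -13/12.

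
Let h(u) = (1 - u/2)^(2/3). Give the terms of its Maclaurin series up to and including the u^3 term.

[u^0] = 1;  [u^1] = -1/3;  [u^2] = -1/36;  [u^3] = -1/162.

-u^3/162 - u^2/36 - u/3 + 1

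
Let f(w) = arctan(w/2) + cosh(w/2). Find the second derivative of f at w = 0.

1/4

Expand each term separately and add.
The coefficient of w^2 in the expansion is 1/8, so f′′(0) = 2! * (1/8) = 1/4.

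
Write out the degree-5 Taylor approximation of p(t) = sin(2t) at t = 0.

4*t^5/15 - 4*t^3/3 + 2*t

p(0) = 0
p′(0) = 2
p′′(0) = 0
p′′′(0) = -8
p^(4)(0) = 0
p^(5)(0) = 32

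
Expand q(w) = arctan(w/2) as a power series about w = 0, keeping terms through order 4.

q(0) = 0
q′(0) = 1/2
q′′(0) = 0
q′′′(0) = -1/4
q^(4)(0) = 0

-w^3/24 + w/2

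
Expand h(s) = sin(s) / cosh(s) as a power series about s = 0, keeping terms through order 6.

3*s^5/10 - 2*s^3/3 + s

Write the quotient as an unknown series and match coefficients against numerator = denominator · series.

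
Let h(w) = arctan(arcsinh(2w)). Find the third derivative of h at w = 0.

-24

Plug the Maclaurin series of the inner function into that of the outer and collect terms.
From the series, [w^3] h = -4; multiply by 3! = 6 to get -24.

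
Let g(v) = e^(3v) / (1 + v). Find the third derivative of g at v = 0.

12

Write out both Maclaurin series and multiply, keeping only the needed powers.
From the series, [v^3] g = 2; multiply by 3! = 6 to get 12.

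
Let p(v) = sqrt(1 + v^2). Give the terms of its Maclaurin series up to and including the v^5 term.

Apply the Taylor formula c_k = f^(k)(a)/k!.
p(0) = 1
p′(0) = 0
p′′(0) = 1
p′′′(0) = 0
p^(4)(0) = -3
p^(5)(0) = 0

-v^4/8 + v^2/2 + 1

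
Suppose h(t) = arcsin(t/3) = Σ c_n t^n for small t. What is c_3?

h(0) = 0
h′(0) = 1/3
h′′(0) = 0
h′′′(0) = 1/27
The Taylor polynomial is Σ h^(k)(0)/k! · t^k.

1/162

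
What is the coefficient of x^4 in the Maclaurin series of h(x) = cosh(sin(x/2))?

Plug the Maclaurin series of the inner function into that of the outer and collect terms.
h(0) = 1
h′(0) = 0
h′′(0) = 1/4
h′′′(0) = 0
h^(4)(0) = -3/16
The Taylor polynomial is Σ h^(k)(0)/k! · x^k.

-1/128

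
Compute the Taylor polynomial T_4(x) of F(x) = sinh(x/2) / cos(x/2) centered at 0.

Divide the numerator series by the denominator series (power-series long division).
F(0) = 0
F′(0) = 1/2
F′′(0) = 0
F′′′(0) = 1/2
F^(4)(0) = 0
Then c_k = F^(k)(0)/k! gives each Taylor coefficient.

x^3/12 + x/2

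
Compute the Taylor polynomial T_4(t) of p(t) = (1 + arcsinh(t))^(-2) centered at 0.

Let u equal the inner series; expand the outer function in u and truncate.
p(0) = 1
p′(0) = -2
p′′(0) = 6
p′′′(0) = -22
p^(4)(0) = 96

4*t^4 - 11*t^3/3 + 3*t^2 - 2*t + 1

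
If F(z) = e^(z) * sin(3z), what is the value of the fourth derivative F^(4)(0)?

Expand each factor separately, then convolve coefficients.
The coefficient of z^4 in the expansion is -4, so F^(4)(0) = 4! * (-4) = -96.

-96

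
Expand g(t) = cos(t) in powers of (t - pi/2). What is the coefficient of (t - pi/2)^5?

-1/120

g(pi/2) = 0
g′(pi/2) = -1
g′′(pi/2) = 0
g′′′(pi/2) = 1
g^(4)(pi/2) = 0
g^(5)(pi/2) = -1
So c_5 = g^(5)(pi/2)/5! = -1/120.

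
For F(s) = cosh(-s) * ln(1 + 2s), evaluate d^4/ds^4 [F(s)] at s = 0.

-120

Expand each factor separately, then convolve coefficients.
The coefficient of s^4 in the expansion is -5, so F^(4)(0) = 4! * (-5) = -120.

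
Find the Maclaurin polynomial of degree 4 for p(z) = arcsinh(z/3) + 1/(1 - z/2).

Expand each term separately and add.

z^4/16 + 77*z^3/648 + z^2/4 + 5*z/6 + 1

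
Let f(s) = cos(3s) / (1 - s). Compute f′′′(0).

Multiply the two series term by term and collect like powers.
The coefficient of s^3 in the expansion is -7/2, so f′′′(0) = 3! * (-7/2) = -21.

-21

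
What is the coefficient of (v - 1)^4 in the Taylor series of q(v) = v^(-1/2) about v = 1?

35/128

[(v - 1)^0] = 1;  [(v - 1)^1] = -1/2;  [(v - 1)^2] = 3/8;  [(v - 1)^3] = -5/16;  [(v - 1)^4] = 35/128.
So c_4 = q^(4)(1)/4! = 35/128.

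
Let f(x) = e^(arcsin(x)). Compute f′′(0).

Let u equal the inner series; expand the outer function in u and truncate.
The coefficient of x^2 in the expansion is 1/2, so f′′(0) = 2! * (1/2) = 1.

1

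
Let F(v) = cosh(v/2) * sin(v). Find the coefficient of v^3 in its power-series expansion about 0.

-1/24

Take the Cauchy product of the two expansions.
F(0) = 0
F′(0) = 1
F′′(0) = 0
F′′′(0) = -1/4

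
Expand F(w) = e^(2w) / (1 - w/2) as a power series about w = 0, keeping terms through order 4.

Take the Cauchy product of the two expansions.
F(0) = 1
F′(0) = 5/2
F′′(0) = 13/2
F′′′(0) = 71/4
F^(4)(0) = 103/2
Dividing each by k! gives the coefficients c_0, ..., c_4.

103*w^4/48 + 71*w^3/24 + 13*w^2/4 + 5*w/2 + 1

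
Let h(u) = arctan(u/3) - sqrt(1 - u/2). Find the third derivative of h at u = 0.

Combine the two series term by term.
From the series, [u^3] h = -47/10368; multiply by 3! = 6 to get -47/1728.

-47/1728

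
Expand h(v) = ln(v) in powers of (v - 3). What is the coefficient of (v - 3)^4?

-1/324

[(v - 3)^0] = ln(3);  [(v - 3)^1] = 1/3;  [(v - 3)^2] = -1/18;  [(v - 3)^3] = 1/81;  [(v - 3)^4] = -1/324.
So c_4 = h^(4)(3)/4! = -1/324.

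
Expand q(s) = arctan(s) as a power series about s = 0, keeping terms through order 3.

Compute the successive derivatives at the expansion point and divide by k!.
[s^0] = 0;  [s^1] = 1;  [s^2] = 0;  [s^3] = -1/3.

-s^3/3 + s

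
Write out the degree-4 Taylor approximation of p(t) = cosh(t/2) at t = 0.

p(0) = 1
p′(0) = 0
p′′(0) = 1/4
p′′′(0) = 0
p^(4)(0) = 1/16
Dividing each by k! gives the coefficients c_0, ..., c_4.

t^4/384 + t^2/8 + 1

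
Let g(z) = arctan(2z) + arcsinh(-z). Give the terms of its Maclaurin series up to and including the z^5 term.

253*z^5/40 - 5*z^3/2 + z

Add the two expansions coefficient-wise.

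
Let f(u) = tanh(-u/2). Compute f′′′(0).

1/4

The coefficient of u^3 in the expansion is 1/24, so f′′′(0) = 3! * (1/24) = 1/4.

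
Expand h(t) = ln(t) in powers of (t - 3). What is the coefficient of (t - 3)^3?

1/81

h(3) = ln(3)
h′(3) = 1/3
h′′(3) = -1/9
h′′′(3) = 2/27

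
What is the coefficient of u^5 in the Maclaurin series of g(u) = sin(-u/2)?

-1/3840

g(0) = 0
g′(0) = -1/2
g′′(0) = 0
g′′′(0) = 1/8
g^(4)(0) = 0
g^(5)(0) = -1/32
So c_5 = g^(5)(0)/5! = -1/3840.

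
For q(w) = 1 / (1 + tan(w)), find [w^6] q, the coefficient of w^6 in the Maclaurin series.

122/45

Write 1/(1+u) = 1 - u + u^2 - u^3 + ... and substitute the series for u.
q(0) = 1
q′(0) = -1
q′′(0) = 2
q′′′(0) = -8
q^(4)(0) = 40
q^(5)(0) = -256
q^(6)(0) = 1952
So c_6 = q^(6)(0)/6! = 122/45.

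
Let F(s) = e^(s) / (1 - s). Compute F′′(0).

5

Write out both Maclaurin series and multiply, keeping only the needed powers.
From the series, [s^2] F = 5/2; multiply by 2! = 2 to get 5.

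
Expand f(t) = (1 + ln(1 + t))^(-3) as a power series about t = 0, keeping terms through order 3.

Let u equal the inner series; expand the outer function in u and truncate.
[t^0] = 1;  [t^1] = -3;  [t^2] = 15/2;  [t^3] = -17.

-17*t^3 + 15*t^2/2 - 3*t + 1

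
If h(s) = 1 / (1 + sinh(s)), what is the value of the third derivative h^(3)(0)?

-7

Use the geometric series for the reciprocal, then substitute.
From the series, [s^3] h = -7/6; multiply by 3! = 6 to get -7.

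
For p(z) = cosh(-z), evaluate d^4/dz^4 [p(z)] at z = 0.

1

Apply the Taylor formula c_k = f^(k)(a)/k!.
The coefficient of z^4 in the expansion is 1/24, so p^(4)(0) = 4! * (1/24) = 1.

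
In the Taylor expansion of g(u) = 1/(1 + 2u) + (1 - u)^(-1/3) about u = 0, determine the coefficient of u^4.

Expand each term separately and add.
[u^0] = 2;  [u^1] = -5/3;  [u^2] = 38/9;  [u^3] = -634/81;  [u^4] = 3923/243.

3923/243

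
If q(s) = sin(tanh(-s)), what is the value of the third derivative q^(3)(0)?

3

Plug the Maclaurin series of the inner function into that of the outer and collect terms.
The coefficient of s^3 in the expansion is 1/2, so q′′′(0) = 3! * (1/2) = 3.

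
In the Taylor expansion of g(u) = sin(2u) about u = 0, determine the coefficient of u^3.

g(0) = 0
g′(0) = 2
g′′(0) = 0
g′′′(0) = -8

-4/3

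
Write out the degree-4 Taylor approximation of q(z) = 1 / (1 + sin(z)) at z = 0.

Use the geometric series for the reciprocal, then substitute.
q(0) = 1
q′(0) = -1
q′′(0) = 2
q′′′(0) = -5
q^(4)(0) = 16
Dividing each by k! gives the coefficients c_0, ..., c_4.

2*z^4/3 - 5*z^3/6 + z^2 - z + 1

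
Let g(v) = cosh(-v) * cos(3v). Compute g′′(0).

Write out both Maclaurin series and multiply, keeping only the needed powers.
The coefficient of v^2 in the expansion is -4, so g′′(0) = 2! * (-4) = -8.

-8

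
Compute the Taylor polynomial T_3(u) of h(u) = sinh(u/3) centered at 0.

u^3/162 + u/3

Compute the successive derivatives at the expansion point and divide by k!.
[u^0] = 0;  [u^1] = 1/3;  [u^2] = 0;  [u^3] = 1/162.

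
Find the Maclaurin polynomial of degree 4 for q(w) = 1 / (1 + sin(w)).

Use the geometric series for the reciprocal, then substitute.
q(0) = 1
q′(0) = -1
q′′(0) = 2
q′′′(0) = -5
q^(4)(0) = 16

2*w^4/3 - 5*w^3/6 + w^2 - w + 1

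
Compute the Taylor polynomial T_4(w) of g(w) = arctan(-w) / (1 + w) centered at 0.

Expand each factor separately, then convolve coefficients.
g(0) = 0
g′(0) = -1
g′′(0) = 2
g′′′(0) = -4
g^(4)(0) = 16

2*w^4/3 - 2*w^3/3 + w^2 - w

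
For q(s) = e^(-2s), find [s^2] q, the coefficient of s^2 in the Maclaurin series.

q(0) = 1
q′(0) = -2
q′′(0) = 4

2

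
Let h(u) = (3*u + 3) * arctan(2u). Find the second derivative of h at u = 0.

Shift and add copies of the series according to the polynomial's terms.
The coefficient of u^2 in the expansion is 6, so h′′(0) = 2! * (6) = 12.

12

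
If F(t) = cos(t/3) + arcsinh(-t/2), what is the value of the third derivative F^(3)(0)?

1/8

Expand each term separately and add.
From the series, [t^3] F = 1/48; multiply by 3! = 6 to get 1/8.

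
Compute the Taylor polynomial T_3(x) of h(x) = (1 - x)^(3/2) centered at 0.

x^3/16 + 3*x^2/8 - 3*x/2 + 1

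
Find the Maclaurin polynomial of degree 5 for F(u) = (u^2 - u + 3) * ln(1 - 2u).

-268*u^5/15 - 34*u^4/3 - 8*u^3 - 4*u^2 - 6*u

Distribute the polynomial across the series and collect like powers.
F(0) = 0
F′(0) = -6
F′′(0) = -8
F′′′(0) = -48
F^(4)(0) = -272
F^(5)(0) = -2144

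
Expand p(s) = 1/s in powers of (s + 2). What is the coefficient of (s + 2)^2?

Use the known series and substitute for the argument.

-1/8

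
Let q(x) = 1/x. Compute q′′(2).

From the series, [(x - 2)^2] q = 1/8; multiply by 2! = 2 to get 1/4.

1/4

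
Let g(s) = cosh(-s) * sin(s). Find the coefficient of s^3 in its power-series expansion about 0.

Expand each factor separately, then convolve coefficients.

1/3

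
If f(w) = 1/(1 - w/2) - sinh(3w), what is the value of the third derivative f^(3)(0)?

-105/4

Add the two expansions coefficient-wise.
The coefficient of w^3 in the expansion is -35/8, so f′′′(0) = 3! * (-35/8) = -105/4.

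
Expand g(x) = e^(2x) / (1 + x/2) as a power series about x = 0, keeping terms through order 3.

Multiply the two series term by term and collect like powers.
g(0) = 1
g′(0) = 3/2
g′′(0) = 5/2
g′′′(0) = 17/4
Then c_k = g^(k)(0)/k! gives each Taylor coefficient.

17*x^3/24 + 5*x^2/4 + 3*x/2 + 1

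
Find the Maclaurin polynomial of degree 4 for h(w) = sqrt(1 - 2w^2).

-w^4/2 - w^2 + 1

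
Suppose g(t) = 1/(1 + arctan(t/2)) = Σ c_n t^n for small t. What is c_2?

Plug the Maclaurin series of the inner function into that of the outer and collect terms.
g(0) = 1
g′(0) = -1/2
g′′(0) = 1/2
So c_2 = g′′(0)/2! = 1/4.

1/4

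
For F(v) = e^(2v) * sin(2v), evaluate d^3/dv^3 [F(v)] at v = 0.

16

Write out both Maclaurin series and multiply, keeping only the needed powers.
The coefficient of v^3 in the expansion is 8/3, so F′′′(0) = 3! * (8/3) = 16.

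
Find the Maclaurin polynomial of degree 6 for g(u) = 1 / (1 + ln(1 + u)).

Use the geometric series for the reciprocal, then substitute.

3289*u^6/360 - 347*u^5/60 + 11*u^4/3 - 7*u^3/3 + 3*u^2/2 - u + 1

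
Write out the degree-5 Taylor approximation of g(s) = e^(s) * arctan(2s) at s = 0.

Multiply the two series term by term and collect like powers.
g(0) = 0
g′(0) = 2
g′′(0) = 4
g′′′(0) = -10
g^(4)(0) = -56
g^(5)(0) = 618
Dividing each by k! gives the coefficients c_0, ..., c_5.

103*s^5/20 - 7*s^4/3 - 5*s^3/3 + 2*s^2 + 2*s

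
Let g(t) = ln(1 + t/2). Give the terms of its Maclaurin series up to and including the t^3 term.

Compute the successive derivatives at the expansion point and divide by k!.
g(0) = 0
g′(0) = 1/2
g′′(0) = -1/4
g′′′(0) = 1/4
The Taylor polynomial is Σ g^(k)(0)/k! · t^k.

t^3/24 - t^2/8 + t/2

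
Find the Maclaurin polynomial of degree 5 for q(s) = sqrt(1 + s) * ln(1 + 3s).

Take the Cauchy product of the two expansions.
q(0) = 0
q′(0) = 3
q′′(0) = -6
q′′′(0) = 153/4
q^(4)(0) = -360
q^(5)(0) = 10000000*2^(55/62)*3^(13/62)*5^(11/62)*7^(33/62)/19683
The Taylor polynomial is Σ q^(k)(0)/k! · s^k.

23649*s^5/640 - 15*s^4 + 51*s^3/8 - 3*s^2 + 3*s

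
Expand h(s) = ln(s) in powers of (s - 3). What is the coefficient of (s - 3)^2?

-1/18

Differentiate repeatedly and evaluate at the center.
h(3) = ln(3)
h′(3) = 1/3
h′′(3) = -1/9
Then c_k = h^(k)(3)/k! gives each Taylor coefficient.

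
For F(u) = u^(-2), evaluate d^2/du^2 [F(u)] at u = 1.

The coefficient of (u - 1)^2 in the expansion is 3, so F′′(1) = 2! * (3) = 6.

6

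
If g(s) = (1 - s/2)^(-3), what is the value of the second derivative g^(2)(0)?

3

Apply the Taylor formula c_k = f^(k)(a)/k!.
The coefficient of s^2 in the expansion is 3/2, so g′′(0) = 2! * (3/2) = 3.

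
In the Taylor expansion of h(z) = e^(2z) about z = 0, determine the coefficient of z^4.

2/3

Use the known series and substitute for the argument.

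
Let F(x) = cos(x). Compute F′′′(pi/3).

The coefficient of (x - pi/3)^3 in the expansion is sqrt(3)/12, so F′′′(pi/3) = 3! * (sqrt(3)/12) = sqrt(3)/2.

sqrt(3)/2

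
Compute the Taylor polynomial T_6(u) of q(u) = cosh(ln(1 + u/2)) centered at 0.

u^6/128 - u^5/64 + u^4/32 - u^3/16 + u^2/8 + 1

Let u equal the inner series; expand the outer function in u and truncate.
[u^0] = 1;  [u^1] = 0;  [u^2] = 1/8;  [u^3] = -1/16;  [u^4] = 1/32;  [u^5] = -1/64;  [u^6] = 1/128.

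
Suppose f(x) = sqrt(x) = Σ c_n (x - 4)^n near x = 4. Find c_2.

Differentiate repeatedly and evaluate at the center.
f(4) = 2
f′(4) = 1/4
f′′(4) = -1/32

-1/64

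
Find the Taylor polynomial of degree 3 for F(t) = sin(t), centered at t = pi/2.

1 - (t - pi/2)^2/2

[(t - pi/2)^0] = 1;  [(t - pi/2)^1] = 0;  [(t - pi/2)^2] = -1/2;  [(t - pi/2)^3] = 0.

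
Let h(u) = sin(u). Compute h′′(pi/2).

Differentiate repeatedly and evaluate at the center.
The coefficient of (u - pi/2)^2 in the expansion is -1/2, so h′′(pi/2) = 2! * (-1/2) = -1.

-1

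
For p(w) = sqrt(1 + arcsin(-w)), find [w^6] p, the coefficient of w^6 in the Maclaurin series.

Plug the Maclaurin series of the inner function into that of the outer and collect terms.

-3169/46080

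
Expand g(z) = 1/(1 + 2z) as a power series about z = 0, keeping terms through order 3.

-8*z^3 + 4*z^2 - 2*z + 1

g(0) = 1
g′(0) = -2
g′′(0) = 8
g′′′(0) = -48
Dividing each by k! gives the coefficients c_0, ..., c_3.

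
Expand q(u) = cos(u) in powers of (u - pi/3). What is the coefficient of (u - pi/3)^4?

1/48

q(pi/3) = 1/2
q′(pi/3) = -sqrt(3)/2
q′′(pi/3) = -1/2
q′′′(pi/3) = sqrt(3)/2
q^(4)(pi/3) = 1/2
So c_4 = q^(4)(pi/3)/4! = 1/48.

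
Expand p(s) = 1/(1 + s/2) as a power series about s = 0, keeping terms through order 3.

-s^3/8 + s^2/4 - s/2 + 1

p(0) = 1
p′(0) = -1/2
p′′(0) = 1/2
p′′′(0) = -3/4
Dividing each by k! gives the coefficients c_0, ..., c_3.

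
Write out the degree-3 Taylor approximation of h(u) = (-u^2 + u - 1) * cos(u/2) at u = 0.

-u^3/8 - 7*u^2/8 + u - 1

Shift and add copies of the series according to the polynomial's terms.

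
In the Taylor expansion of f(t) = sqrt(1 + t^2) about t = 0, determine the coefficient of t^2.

f(0) = 1
f′(0) = 0
f′′(0) = 1

1/2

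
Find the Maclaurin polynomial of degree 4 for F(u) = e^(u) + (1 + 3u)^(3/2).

Combine the two series term by term.
F(0) = 2
F′(0) = 11/2
F′′(0) = 31/4
F′′′(0) = -73/8
F^(4)(0) = 745/16
Dividing each by k! gives the coefficients c_0, ..., c_4.

745*u^4/384 - 73*u^3/48 + 31*u^2/8 + 11*u/2 + 2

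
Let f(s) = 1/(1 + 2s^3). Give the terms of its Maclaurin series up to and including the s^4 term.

f(0) = 1
f′(0) = 0
f′′(0) = 0
f′′′(0) = -12
f^(4)(0) = 0

1 - 2*s^3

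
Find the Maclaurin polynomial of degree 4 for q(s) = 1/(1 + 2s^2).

q(0) = 1
q′(0) = 0
q′′(0) = -4
q′′′(0) = 0
q^(4)(0) = 96

4*s^4 - 2*s^2 + 1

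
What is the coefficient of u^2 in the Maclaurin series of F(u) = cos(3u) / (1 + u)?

Expand each factor separately, then convolve coefficients.
F(0) = 1
F′(0) = -1
F′′(0) = -7
So c_2 = F′′(0)/2! = -7/2.

-7/2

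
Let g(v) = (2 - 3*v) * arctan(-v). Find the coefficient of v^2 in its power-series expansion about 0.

3

Shift and add copies of the series according to the polynomial's terms.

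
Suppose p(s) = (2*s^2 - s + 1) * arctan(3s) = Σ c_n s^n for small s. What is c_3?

Distribute the polynomial across the series and collect like powers.
p(0) = 0
p′(0) = 3
p′′(0) = -6
p′′′(0) = -18

-3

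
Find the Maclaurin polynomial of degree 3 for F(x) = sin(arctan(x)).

Let u equal the inner series; expand the outer function in u and truncate.
[x^0] = 0;  [x^1] = 1;  [x^2] = 0;  [x^3] = -1/2.

-x^3/2 + x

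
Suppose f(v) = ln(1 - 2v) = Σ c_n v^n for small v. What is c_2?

Apply the Taylor formula c_k = f^(k)(a)/k!.
f(0) = 0
f′(0) = -2
f′′(0) = -4
So c_2 = f′′(0)/2! = -2.

-2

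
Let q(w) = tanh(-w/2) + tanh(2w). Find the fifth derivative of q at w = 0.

Combine the two series term by term.
The coefficient of w^5 in the expansion is 341/80, so q^(5)(0) = 5! * (341/80) = 1023/2.

1023/2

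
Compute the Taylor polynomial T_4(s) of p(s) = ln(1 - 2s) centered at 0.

[s^0] = 0;  [s^1] = -2;  [s^2] = -2;  [s^3] = -8/3;  [s^4] = -4.

-4*s^4 - 8*s^3/3 - 2*s^2 - 2*s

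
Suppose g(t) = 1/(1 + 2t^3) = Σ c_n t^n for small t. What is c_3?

-2

g(0) = 1
g′(0) = 0
g′′(0) = 0
g′′′(0) = -12
So c_3 = g′′′(0)/3! = -2.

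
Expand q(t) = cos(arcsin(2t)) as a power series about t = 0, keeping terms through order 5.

-2*t^4 - 2*t^2 + 1

Let u equal the inner series; expand the outer function in u and truncate.
[t^0] = 1;  [t^1] = 0;  [t^2] = -2;  [t^3] = 0;  [t^4] = -2;  [t^5] = 0.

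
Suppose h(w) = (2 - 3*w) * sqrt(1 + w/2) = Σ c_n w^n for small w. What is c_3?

7/64

Multiply each power in the prefactor through the base expansion.
h(0) = 2
h′(0) = -5/2
h′′(0) = -13/8
h′′′(0) = 21/32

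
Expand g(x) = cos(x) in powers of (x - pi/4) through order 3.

sqrt(2)*(x - pi/4)^3/12 - sqrt(2)*(x - pi/4)^2/4 - sqrt(2)*(x - pi/4)/2 + sqrt(2)/2

Compute the successive derivatives at the expansion point and divide by k!.
g(pi/4) = sqrt(2)/2
g′(pi/4) = -sqrt(2)/2
g′′(pi/4) = -sqrt(2)/2
g′′′(pi/4) = sqrt(2)/2
Dividing each by k! gives the coefficients c_0, ..., c_3.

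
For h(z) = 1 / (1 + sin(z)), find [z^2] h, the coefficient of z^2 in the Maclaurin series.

Use the geometric series for the reciprocal, then substitute.
h(0) = 1
h′(0) = -1
h′′(0) = 2
So c_2 = h′′(0)/2! = 1.

1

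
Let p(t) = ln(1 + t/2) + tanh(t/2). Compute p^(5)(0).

Expand each term separately and add.
The coefficient of t^5 in the expansion is 1/96, so p^(5)(0) = 5! * (1/96) = 5/4.

5/4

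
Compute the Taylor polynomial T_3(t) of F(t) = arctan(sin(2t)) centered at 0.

Compose series: expand the inner function first, then feed it into the outer expansion.
[t^0] = 0;  [t^1] = 2;  [t^2] = 0;  [t^3] = -4.

-4*t^3 + 2*t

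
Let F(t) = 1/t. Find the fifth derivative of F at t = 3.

The coefficient of (t - 3)^5 in the expansion is -1/729, so F^(5)(3) = 5! * (-1/729) = -40/243.

-40/243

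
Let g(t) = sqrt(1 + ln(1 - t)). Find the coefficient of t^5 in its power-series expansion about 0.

-1609/3840

Substitute the inner expansion into the outer series and collect powers.
g(0) = 1
g′(0) = -1/2
g′′(0) = -3/4
g′′′(0) = -17/8
g^(4)(0) = -143/16
g^(5)(0) = -1609/32
So c_5 = g^(5)(0)/5! = -1609/3840.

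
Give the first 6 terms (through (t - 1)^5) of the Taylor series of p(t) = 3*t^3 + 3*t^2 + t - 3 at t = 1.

3*(t - 1)^3 + 12*(t - 1)^2 + 16*(t - 1) + 4

Differentiate repeatedly and evaluate at the center.
[(t - 1)^0] = 4;  [(t - 1)^1] = 16;  [(t - 1)^2] = 12;  [(t - 1)^3] = 3;  [(t - 1)^4] = 0;  [(t - 1)^5] = 0.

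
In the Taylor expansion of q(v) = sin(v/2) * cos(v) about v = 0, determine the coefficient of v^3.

-13/48

Expand each factor separately, then convolve coefficients.
q(0) = 0
q′(0) = 1/2
q′′(0) = 0
q′′′(0) = -13/8
Dividing each by k! gives the coefficients c_0, ..., c_3.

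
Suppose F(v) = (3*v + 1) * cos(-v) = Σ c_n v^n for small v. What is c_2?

Shift and add copies of the series according to the polynomial's terms.
F(0) = 1
F′(0) = 3
F′′(0) = -1

-1/2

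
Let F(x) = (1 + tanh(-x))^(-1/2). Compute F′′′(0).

7/8

Compose series: expand the inner function first, then feed it into the outer expansion.
The coefficient of x^3 in the expansion is 7/48, so F′′′(0) = 3! * (7/48) = 7/8.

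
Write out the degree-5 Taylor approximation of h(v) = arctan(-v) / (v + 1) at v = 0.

-13*v^5/15 + 2*v^4/3 - 2*v^3/3 + v^2 - v

Use 1/(1 - r) = Σ r^k on the denominator, then take the Cauchy product.
h(0) = 0
h′(0) = -1
h′′(0) = 2
h′′′(0) = -4
h^(4)(0) = 16
h^(5)(0) = -104
Then c_k = h^(k)(0)/k! gives each Taylor coefficient.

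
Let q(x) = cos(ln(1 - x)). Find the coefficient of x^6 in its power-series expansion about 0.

-19/72

Plug the Maclaurin series of the inner function into that of the outer and collect terms.
q(0) = 1
q′(0) = 0
q′′(0) = -1
q′′′(0) = -3
q^(4)(0) = -10
q^(5)(0) = -40
q^(6)(0) = -190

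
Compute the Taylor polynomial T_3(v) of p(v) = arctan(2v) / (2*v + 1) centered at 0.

Multiply the numerator's expansion by the denominator's geometric series.

16*v^3/3 - 4*v^2 + 2*v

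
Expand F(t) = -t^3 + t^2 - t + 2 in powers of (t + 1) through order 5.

-(t + 1)^3 + 4*(t + 1)^2 - 6*(t + 1) + 5

F(-1) = 5
F′(-1) = -6
F′′(-1) = 8
F′′′(-1) = -6
F^(4)(-1) = 0
F^(5)(-1) = 0
The Taylor polynomial is Σ F^(k)(-1)/k! · (t + 1)^k.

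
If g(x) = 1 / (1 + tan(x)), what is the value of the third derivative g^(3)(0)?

Expand as Σ (-1)^k u^k with u equal to the inner function's series.
The coefficient of x^3 in the expansion is -4/3, so g′′′(0) = 3! * (-4/3) = -8.

-8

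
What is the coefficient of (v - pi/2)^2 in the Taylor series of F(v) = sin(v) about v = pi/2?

F(pi/2) = 1
F′(pi/2) = 0
F′′(pi/2) = -1

-1/2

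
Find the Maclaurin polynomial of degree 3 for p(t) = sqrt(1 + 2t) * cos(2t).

Write out both Maclaurin series and multiply, keeping only the needed powers.
p(0) = 1
p′(0) = 1
p′′(0) = -5
p′′′(0) = -9

-3*t^3/2 - 5*t^2/2 + t + 1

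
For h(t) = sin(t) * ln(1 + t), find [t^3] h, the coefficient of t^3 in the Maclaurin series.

Take the Cauchy product of the two expansions.
[t^0] = 0;  [t^1] = 0;  [t^2] = 1;  [t^3] = -1/2.

-1/2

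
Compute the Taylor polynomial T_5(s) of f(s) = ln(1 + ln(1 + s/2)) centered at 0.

19*s^5/320 - 35*s^4/384 + 7*s^3/48 - s^2/4 + s/2

Substitute the inner expansion into the outer series and collect powers.
[s^0] = 0;  [s^1] = 1/2;  [s^2] = -1/4;  [s^3] = 7/48;  [s^4] = -35/384;  [s^5] = 19/320.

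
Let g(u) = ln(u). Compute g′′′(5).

2/125

Differentiate repeatedly and evaluate at the center.
The coefficient of (u - 5)^3 in the expansion is 1/375, so g′′′(5) = 3! * (1/375) = 2/125.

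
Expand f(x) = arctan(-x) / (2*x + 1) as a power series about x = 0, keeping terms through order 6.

446*x^6/15 - 223*x^5/15 + 22*x^4/3 - 11*x^3/3 + 2*x^2 - x

Multiply the numerator's expansion by the denominator's geometric series.
f(0) = 0
f′(0) = -1
f′′(0) = 4
f′′′(0) = -22
f^(4)(0) = 176
f^(5)(0) = -1784
f^(6)(0) = 21408
The Taylor polynomial is Σ f^(k)(0)/k! · x^k.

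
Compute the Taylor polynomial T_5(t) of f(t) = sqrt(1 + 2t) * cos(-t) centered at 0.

Take the Cauchy product of the two expansions.

2*t^5/3 - t^4/3 - t^2 + t + 1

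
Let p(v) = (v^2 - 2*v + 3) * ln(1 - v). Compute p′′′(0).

Distribute the polynomial across the series and collect like powers.
The coefficient of v^3 in the expansion is -1, so p′′′(0) = 3! * (-1) = -6.

-6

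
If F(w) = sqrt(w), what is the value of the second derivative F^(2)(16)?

-1/256

Differentiate repeatedly and evaluate at the center.
From the series, [(w - 16)^2] F = -1/512; multiply by 2! = 2 to get -1/256.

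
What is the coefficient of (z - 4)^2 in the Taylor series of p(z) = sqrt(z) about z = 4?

[(z - 4)^0] = 2;  [(z - 4)^1] = 1/4;  [(z - 4)^2] = -1/64.
So c_2 = p′′(4)/2! = -1/64.

-1/64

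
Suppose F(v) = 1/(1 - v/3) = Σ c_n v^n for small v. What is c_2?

[v^0] = 1;  [v^1] = 1/3;  [v^2] = 1/9.

1/9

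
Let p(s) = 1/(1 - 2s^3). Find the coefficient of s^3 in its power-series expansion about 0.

2

Compute the successive derivatives at the expansion point and divide by k!.
[s^0] = 1;  [s^1] = 0;  [s^2] = 0;  [s^3] = 2.
So c_3 = p′′′(0)/3! = 2.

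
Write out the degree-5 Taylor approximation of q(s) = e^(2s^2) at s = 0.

2*s^4 + 2*s^2 + 1

Compute the successive derivatives at the expansion point and divide by k!.
q(0) = 1
q′(0) = 0
q′′(0) = 4
q′′′(0) = 0
q^(4)(0) = 48
q^(5)(0) = 0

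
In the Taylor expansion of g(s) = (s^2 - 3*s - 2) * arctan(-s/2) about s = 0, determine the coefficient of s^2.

Shift and add copies of the series according to the polynomial's terms.
[s^0] = 0;  [s^1] = 1;  [s^2] = 3/2.

3/2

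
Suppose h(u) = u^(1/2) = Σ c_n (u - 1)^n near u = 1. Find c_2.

h(1) = 1
h′(1) = 1/2
h′′(1) = -1/4
So c_2 = h′′(1)/2! = -1/8.

-1/8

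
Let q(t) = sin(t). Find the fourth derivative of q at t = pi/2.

1

From the series, [(t - pi/2)^4] q = 1/24; multiply by 4! = 24 to get 1.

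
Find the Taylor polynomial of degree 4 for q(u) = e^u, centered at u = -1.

(u + 1)^4*e^(-1)/24 + (u + 1)^3*e^(-1)/6 + (u + 1)^2*e^(-1)/2 + (u + 1)*e^(-1) + e^(-1)

Differentiate repeatedly and evaluate at the center.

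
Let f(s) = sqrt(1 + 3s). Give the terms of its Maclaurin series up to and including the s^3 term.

27*s^3/16 - 9*s^2/8 + 3*s/2 + 1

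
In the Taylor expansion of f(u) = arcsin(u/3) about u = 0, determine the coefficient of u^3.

Use the known series and substitute for the argument.
f(0) = 0
f′(0) = 1/3
f′′(0) = 0
f′′′(0) = 1/27

1/162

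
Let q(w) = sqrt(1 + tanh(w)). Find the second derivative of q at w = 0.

Substitute the inner expansion into the outer series and collect powers.
From the series, [w^2] q = -1/8; multiply by 2! = 2 to get -1/4.

-1/4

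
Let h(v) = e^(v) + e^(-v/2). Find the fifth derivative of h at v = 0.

31/32

Expand each term separately and add.
From the series, [v^5] h = 31/3840; multiply by 5! = 120 to get 31/32.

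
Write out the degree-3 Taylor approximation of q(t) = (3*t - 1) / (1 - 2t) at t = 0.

4*t^3 + 2*t^2 + t - 1

Multiply each power in the prefactor through the base expansion.
q(0) = -1
q′(0) = 1
q′′(0) = 4
q′′′(0) = 24
The Taylor polynomial is Σ q^(k)(0)/k! · t^k.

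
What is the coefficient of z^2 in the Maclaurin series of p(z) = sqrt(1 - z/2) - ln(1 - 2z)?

Add the two expansions coefficient-wise.

63/32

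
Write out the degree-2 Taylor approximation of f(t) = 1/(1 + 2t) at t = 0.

4*t^2 - 2*t + 1

f(0) = 1
f′(0) = -2
f′′(0) = 8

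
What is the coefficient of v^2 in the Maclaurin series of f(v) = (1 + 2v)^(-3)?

24

f(0) = 1
f′(0) = -6
f′′(0) = 48
So c_2 = f′′(0)/2! = 24.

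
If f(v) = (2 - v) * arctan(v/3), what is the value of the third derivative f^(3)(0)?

-4/27

Shift and add copies of the series according to the polynomial's terms.
From the series, [v^3] f = -2/81; multiply by 3! = 6 to get -4/27.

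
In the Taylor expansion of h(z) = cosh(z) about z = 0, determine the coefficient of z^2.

Compute the successive derivatives at the expansion point and divide by k!.

1/2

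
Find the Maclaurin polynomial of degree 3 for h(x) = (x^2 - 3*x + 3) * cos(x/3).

x^3/6 + 5*x^2/6 - 3*x + 3

Shift and add copies of the series according to the polynomial's terms.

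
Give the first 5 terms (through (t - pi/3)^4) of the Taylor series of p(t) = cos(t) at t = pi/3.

[(t - pi/3)^0] = 1/2;  [(t - pi/3)^1] = -sqrt(3)/2;  [(t - pi/3)^2] = -1/4;  [(t - pi/3)^3] = sqrt(3)/12;  [(t - pi/3)^4] = 1/48.

(t - pi/3)^4/48 + sqrt(3)*(t - pi/3)^3/12 - (t - pi/3)^2/4 - sqrt(3)*(t - pi/3)/2 + 1/2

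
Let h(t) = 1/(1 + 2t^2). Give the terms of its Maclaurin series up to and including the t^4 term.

4*t^4 - 2*t^2 + 1

h(0) = 1
h′(0) = 0
h′′(0) = -4
h′′′(0) = 0
h^(4)(0) = 96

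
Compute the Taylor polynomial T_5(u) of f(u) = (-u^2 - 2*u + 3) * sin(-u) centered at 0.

-23*u^5/120 - u^4/3 + 3*u^3/2 + 2*u^2 - 3*u

Shift and add copies of the series according to the polynomial's terms.
f(0) = 0
f′(0) = -3
f′′(0) = 4
f′′′(0) = 9
f^(4)(0) = -8
f^(5)(0) = -23
The Taylor polynomial is Σ f^(k)(0)/k! · u^k.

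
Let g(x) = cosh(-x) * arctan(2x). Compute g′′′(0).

-10

Take the Cauchy product of the two expansions.
The coefficient of x^3 in the expansion is -5/3, so g′′′(0) = 3! * (-5/3) = -10.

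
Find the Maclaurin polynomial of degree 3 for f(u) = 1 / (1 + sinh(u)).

Write 1/(1+u) = 1 - u + u^2 - u^3 + ... and substitute the series for u.
f(0) = 1
f′(0) = -1
f′′(0) = 2
f′′′(0) = -7
The Taylor polynomial is Σ f^(k)(0)/k! · u^k.

-7*u^3/6 + u^2 - u + 1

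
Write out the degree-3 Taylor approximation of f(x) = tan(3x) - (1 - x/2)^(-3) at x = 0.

31*x^3/4 - 3*x^2/2 + 3*x/2 - 1

Add the two expansions coefficient-wise.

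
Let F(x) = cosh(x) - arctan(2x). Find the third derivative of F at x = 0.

16

Expand each term separately and add.
The coefficient of x^3 in the expansion is 8/3, so F′′′(0) = 3! * (8/3) = 16.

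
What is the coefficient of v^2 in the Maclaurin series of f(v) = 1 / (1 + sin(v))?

1

Use the geometric series for the reciprocal, then substitute.
f(0) = 1
f′(0) = -1
f′′(0) = 2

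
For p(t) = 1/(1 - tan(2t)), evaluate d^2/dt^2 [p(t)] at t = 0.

Plug the Maclaurin series of the inner function into that of the outer and collect terms.
From the series, [t^2] p = 4; multiply by 2! = 2 to get 8.

8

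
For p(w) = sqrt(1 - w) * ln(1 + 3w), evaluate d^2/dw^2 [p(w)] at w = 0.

-12

Write out both Maclaurin series and multiply, keeping only the needed powers.
From the series, [w^2] p = -6; multiply by 2! = 2 to get -12.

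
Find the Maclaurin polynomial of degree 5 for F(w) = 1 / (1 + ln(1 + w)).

-347*w^5/60 + 11*w^4/3 - 7*w^3/3 + 3*w^2/2 - w + 1

Write 1/(1+u) = 1 - u + u^2 - u^3 + ... and substitute the series for u.
F(0) = 1
F′(0) = -1
F′′(0) = 3
F′′′(0) = -14
F^(4)(0) = 88
F^(5)(0) = -694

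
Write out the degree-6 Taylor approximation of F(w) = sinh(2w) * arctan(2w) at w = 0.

Write out both Maclaurin series and multiply, keeping only the needed powers.
F(0) = 0
F′(0) = 0
F′′(0) = 8
F′′′(0) = 0
F^(4)(0) = -64
F^(5)(0) = 0
F^(6)(0) = 7040
Then c_k = F^(k)(0)/k! gives each Taylor coefficient.

88*w^6/9 - 8*w^4/3 + 4*w^2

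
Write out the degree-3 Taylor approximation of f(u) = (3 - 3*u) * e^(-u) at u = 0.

Shift and add copies of the series according to the polynomial's terms.
f(0) = 3
f′(0) = -6
f′′(0) = 9
f′′′(0) = -12
Dividing each by k! gives the coefficients c_0, ..., c_3.

-2*u^3 + 9*u^2/2 - 6*u + 3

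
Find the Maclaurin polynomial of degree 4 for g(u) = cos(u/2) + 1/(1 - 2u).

6145*u^4/384 + 8*u^3 + 31*u^2/8 + 2*u + 2

Expand each term separately and add.
[u^0] = 2;  [u^1] = 2;  [u^2] = 31/8;  [u^3] = 8;  [u^4] = 6145/384.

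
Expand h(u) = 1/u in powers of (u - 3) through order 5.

[(u - 3)^0] = 1/3;  [(u - 3)^1] = -1/9;  [(u - 3)^2] = 1/27;  [(u - 3)^3] = -1/81;  [(u - 3)^4] = 1/243;  [(u - 3)^5] = -1/729.

-(u - 3)^5/729 + (u - 3)^4/243 - (u - 3)^3/81 + (u - 3)^2/27 - (u - 3)/9 + 1/3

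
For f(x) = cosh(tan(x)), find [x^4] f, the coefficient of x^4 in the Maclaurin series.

3/8

Compose series: expand the inner function first, then feed it into the outer expansion.
f(0) = 1
f′(0) = 0
f′′(0) = 1
f′′′(0) = 0
f^(4)(0) = 9
The Taylor polynomial is Σ f^(k)(0)/k! · x^k.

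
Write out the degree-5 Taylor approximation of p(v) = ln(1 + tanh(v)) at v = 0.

v^4/12 - v^2/2 + v

Compose series: expand the inner function first, then feed it into the outer expansion.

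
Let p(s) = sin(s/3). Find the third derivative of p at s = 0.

-1/27

The coefficient of s^3 in the expansion is -1/162, so p′′′(0) = 3! * (-1/162) = -1/27.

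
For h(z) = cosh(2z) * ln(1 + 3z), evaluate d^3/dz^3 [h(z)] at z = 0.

Write out both Maclaurin series and multiply, keeping only the needed powers.
From the series, [z^3] h = 15; multiply by 3! = 6 to get 90.

90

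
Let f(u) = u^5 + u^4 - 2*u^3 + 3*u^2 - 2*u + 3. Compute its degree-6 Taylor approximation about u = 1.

(u - 1)^5 + 6*(u - 1)^4 + 12*(u - 1)^3 + 13*(u - 1)^2 + 7*(u - 1) + 4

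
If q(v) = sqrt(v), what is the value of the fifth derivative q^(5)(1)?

Apply the Taylor formula c_k = f^(k)(a)/k!.
The coefficient of (v - 1)^5 in the expansion is 7/256, so q^(5)(1) = 5! * (7/256) = 105/32.

105/32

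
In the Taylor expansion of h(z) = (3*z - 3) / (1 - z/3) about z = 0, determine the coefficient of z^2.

2/3

Distribute the polynomial across the series and collect like powers.
h(0) = -3
h′(0) = 2
h′′(0) = 4/3
Dividing each by k! gives the coefficients c_0, ..., c_2.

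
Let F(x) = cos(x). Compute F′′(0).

-1

The coefficient of x^2 in the expansion is -1/2, so F′′(0) = 2! * (-1/2) = -1.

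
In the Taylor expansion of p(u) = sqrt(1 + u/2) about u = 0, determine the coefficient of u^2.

-1/32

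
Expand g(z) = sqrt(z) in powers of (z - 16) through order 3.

g(16) = 4
g′(16) = 1/8
g′′(16) = -1/256
g′′′(16) = 3/8192
The Taylor polynomial is Σ g^(k)(16)/k! · (z - 16)^k.

(z - 16)^3/16384 - (z - 16)^2/512 + (z - 16)/8 + 4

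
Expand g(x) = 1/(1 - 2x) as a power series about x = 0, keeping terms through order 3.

8*x^3 + 4*x^2 + 2*x + 1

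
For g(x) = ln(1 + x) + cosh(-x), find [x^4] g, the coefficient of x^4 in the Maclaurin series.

Add the two expansions coefficient-wise.
[x^0] = 1;  [x^1] = 1;  [x^2] = 0;  [x^3] = 1/3;  [x^4] = -5/24.
So c_4 = g^(4)(0)/4! = -5/24.

-5/24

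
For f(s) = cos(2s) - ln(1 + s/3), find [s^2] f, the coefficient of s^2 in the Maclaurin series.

Combine the two series term by term.
f(0) = 1
f′(0) = -1/3
f′′(0) = -35/9
The Taylor polynomial is Σ f^(k)(0)/k! · s^k.

-35/18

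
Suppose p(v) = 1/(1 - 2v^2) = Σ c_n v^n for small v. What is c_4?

4

Use the known series and substitute for the argument.
p(0) = 1
p′(0) = 0
p′′(0) = 4
p′′′(0) = 0
p^(4)(0) = 96
So c_4 = p^(4)(0)/4! = 4.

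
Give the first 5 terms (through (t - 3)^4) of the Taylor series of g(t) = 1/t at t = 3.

Apply the Taylor formula c_k = f^(k)(a)/k!.
g(3) = 1/3
g′(3) = -1/9
g′′(3) = 2/27
g′′′(3) = -2/27
g^(4)(3) = 8/81

(t - 3)^4/243 - (t - 3)^3/81 + (t - 3)^2/27 - (t - 3)/9 + 1/3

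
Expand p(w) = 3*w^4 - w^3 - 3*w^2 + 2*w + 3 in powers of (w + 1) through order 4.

Differentiate repeatedly and evaluate at the center.
p(-1) = 2
p′(-1) = -7
p′′(-1) = 36
p′′′(-1) = -78
p^(4)(-1) = 72
Then c_k = p^(k)(-1)/k! gives each Taylor coefficient.

3*(w + 1)^4 - 13*(w + 1)^3 + 18*(w + 1)^2 - 7*(w + 1) + 2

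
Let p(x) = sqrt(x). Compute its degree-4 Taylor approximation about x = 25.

Compute the successive derivatives at the expansion point and divide by k!.
[(x - 25)^0] = 5;  [(x - 25)^1] = 1/10;  [(x - 25)^2] = -1/1000;  [(x - 25)^3] = 1/50000;  [(x - 25)^4] = -1/2000000.

-(x - 25)^4/2000000 + (x - 25)^3/50000 - (x - 25)^2/1000 + (x - 25)/10 + 5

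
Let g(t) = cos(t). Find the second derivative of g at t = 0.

-1

The coefficient of t^2 in the expansion is -1/2, so g′′(0) = 2! * (-1/2) = -1.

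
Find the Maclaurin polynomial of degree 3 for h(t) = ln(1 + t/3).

[t^0] = 0;  [t^1] = 1/3;  [t^2] = -1/18;  [t^3] = 1/81.

t^3/81 - t^2/18 + t/3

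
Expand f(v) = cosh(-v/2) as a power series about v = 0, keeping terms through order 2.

v^2/8 + 1

f(0) = 1
f′(0) = 0
f′′(0) = 1/4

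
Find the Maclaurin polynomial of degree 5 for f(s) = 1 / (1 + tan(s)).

-32*s^5/15 + 5*s^4/3 - 4*s^3/3 + s^2 - s + 1

Expand as Σ (-1)^k u^k with u equal to the inner function's series.
f(0) = 1
f′(0) = -1
f′′(0) = 2
f′′′(0) = -8
f^(4)(0) = 40
f^(5)(0) = -256
Dividing each by k! gives the coefficients c_0, ..., c_5.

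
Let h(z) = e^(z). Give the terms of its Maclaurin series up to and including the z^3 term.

z^3/6 + z^2/2 + z + 1

h(0) = 1
h′(0) = 1
h′′(0) = 1
h′′′(0) = 1
The Taylor polynomial is Σ h^(k)(0)/k! · z^k.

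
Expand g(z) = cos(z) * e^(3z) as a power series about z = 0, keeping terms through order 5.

-z^5/10 + 7*z^4/6 + 3*z^3 + 4*z^2 + 3*z + 1

Multiply the two series term by term and collect like powers.
g(0) = 1
g′(0) = 3
g′′(0) = 8
g′′′(0) = 18
g^(4)(0) = 28
g^(5)(0) = -12
Then c_k = g^(k)(0)/k! gives each Taylor coefficient.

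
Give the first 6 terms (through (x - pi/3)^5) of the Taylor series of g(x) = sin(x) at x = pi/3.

[(x - pi/3)^0] = sqrt(3)/2;  [(x - pi/3)^1] = 1/2;  [(x - pi/3)^2] = -sqrt(3)/4;  [(x - pi/3)^3] = -1/12;  [(x - pi/3)^4] = sqrt(3)/48;  [(x - pi/3)^5] = 1/240.

(x - pi/3)^5/240 + sqrt(3)*(x - pi/3)^4/48 - (x - pi/3)^3/12 - sqrt(3)*(x - pi/3)^2/4 + (x - pi/3)/2 + sqrt(3)/2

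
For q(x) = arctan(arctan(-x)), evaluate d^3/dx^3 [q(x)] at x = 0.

4

Compose series: expand the inner function first, then feed it into the outer expansion.
The coefficient of x^3 in the expansion is 2/3, so q′′′(0) = 3! * (2/3) = 4.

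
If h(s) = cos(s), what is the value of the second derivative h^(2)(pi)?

Differentiate repeatedly and evaluate at the center.
From the series, [(s - pi)^2] h = 1/2; multiply by 2! = 2 to get 1.

1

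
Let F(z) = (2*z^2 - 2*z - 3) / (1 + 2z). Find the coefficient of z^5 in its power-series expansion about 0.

48

Multiply each power in the prefactor through the base expansion.
[z^0] = -3;  [z^1] = 4;  [z^2] = -6;  [z^3] = 12;  [z^4] = -24;  [z^5] = 48.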